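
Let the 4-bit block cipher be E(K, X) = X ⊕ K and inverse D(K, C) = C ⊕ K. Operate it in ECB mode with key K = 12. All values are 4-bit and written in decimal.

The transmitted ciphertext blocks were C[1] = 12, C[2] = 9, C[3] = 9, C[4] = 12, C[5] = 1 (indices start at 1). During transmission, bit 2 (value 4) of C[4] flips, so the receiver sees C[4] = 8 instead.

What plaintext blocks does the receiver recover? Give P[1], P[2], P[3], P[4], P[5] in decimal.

ECB decryption: P_i = D(K, C_i).
Only C[4] changed, to 8. In ECB, a change in C_i affects only P_i. Decrypting the received ciphertext:
P[1]: D(K, 12) = 0.
P[2]: D(K, 9) = 5.
P[3]: D(K, 9) = 5.
P[4]: D(K, 8) = 4.
P[5]: D(K, 1) = 13.
Blocks that differ from the original plaintext: P[4].

P[1] = 0, P[2] = 5, P[3] = 5, P[4] = 4, P[5] = 13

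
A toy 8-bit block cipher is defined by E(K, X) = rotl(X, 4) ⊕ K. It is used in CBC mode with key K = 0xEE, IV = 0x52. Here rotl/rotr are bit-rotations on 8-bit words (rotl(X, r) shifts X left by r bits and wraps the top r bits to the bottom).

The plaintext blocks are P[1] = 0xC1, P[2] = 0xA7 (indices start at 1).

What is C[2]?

C[2] = 0xE9

CBC encryption: C_i = E(K, P_i ⊕ C_{i−1}), with C_{0} = IV.
C[1]: P[1] ⊕ 0x52 = 0x93; E(K, 0x93) = 0xD7.
C[2]: P[2] ⊕ 0xD7 = 0x70; E(K, 0x70) = 0xE9.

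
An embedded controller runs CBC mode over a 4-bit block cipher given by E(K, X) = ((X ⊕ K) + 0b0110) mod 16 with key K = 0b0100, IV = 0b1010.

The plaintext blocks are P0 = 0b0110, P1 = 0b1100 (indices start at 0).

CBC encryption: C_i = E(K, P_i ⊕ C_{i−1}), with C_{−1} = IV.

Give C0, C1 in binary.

C0 = 0b1110, C1 = 0b1100

C0: P0 ⊕ 0b1010 = 0b1100; E(K, 0b1100) = 0b1110.
C1: P1 ⊕ 0b1110 = 0b0010; E(K, 0b0010) = 0b1100.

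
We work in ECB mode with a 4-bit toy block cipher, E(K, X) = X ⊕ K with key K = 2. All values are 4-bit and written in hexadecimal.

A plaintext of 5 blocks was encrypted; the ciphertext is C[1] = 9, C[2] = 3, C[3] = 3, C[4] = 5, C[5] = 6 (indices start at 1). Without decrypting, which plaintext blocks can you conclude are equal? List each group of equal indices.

P[2] = P[3]

ECB encrypts each block independently with the same key, so equal ciphertext blocks imply equal plaintext blocks.
C[2] = C[3] = 3, so P[2] = P[3].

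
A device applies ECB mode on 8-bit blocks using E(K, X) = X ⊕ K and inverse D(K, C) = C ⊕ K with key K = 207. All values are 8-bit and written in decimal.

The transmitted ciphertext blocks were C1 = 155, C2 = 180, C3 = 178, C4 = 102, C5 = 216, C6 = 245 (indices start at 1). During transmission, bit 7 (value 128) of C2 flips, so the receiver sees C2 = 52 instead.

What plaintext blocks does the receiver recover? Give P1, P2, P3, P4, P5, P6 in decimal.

P1 = 84, P2 = 251, P3 = 125, P4 = 169, P5 = 23, P6 = 58

ECB decryption: P_i = D(K, C_i).
Only C2 changed, to 52. In ECB, a change in C_i affects only P_i. Decrypting the received ciphertext:
P1: D(K, 155) = 84.
P2: D(K, 52) = 251.
P3: D(K, 178) = 125.
P4: D(K, 102) = 169.
P5: D(K, 216) = 23.
P6: D(K, 245) = 58.
Blocks that differ from the original plaintext: P2.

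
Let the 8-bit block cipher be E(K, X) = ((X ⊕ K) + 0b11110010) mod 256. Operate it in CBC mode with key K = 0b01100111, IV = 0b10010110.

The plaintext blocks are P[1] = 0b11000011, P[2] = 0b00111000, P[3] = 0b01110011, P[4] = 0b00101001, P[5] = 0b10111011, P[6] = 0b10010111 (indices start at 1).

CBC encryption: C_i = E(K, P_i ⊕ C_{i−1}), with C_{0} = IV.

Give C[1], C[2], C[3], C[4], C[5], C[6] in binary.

C[1]: P[1] ⊕ 0b10010110 = 0b01010101; E(K, 0b01010101) = 0b00100100.
C[2]: P[2] ⊕ 0b00100100 = 0b00011100; E(K, 0b00011100) = 0b01101101.
C[3]: P[3] ⊕ 0b01101101 = 0b00011110; E(K, 0b00011110) = 0b01101011.
C[4]: P[4] ⊕ 0b01101011 = 0b01000010; E(K, 0b01000010) = 0b00010111.
C[5]: P[5] ⊕ 0b00010111 = 0b10101100; E(K, 0b10101100) = 0b10111101.
C[6]: P[6] ⊕ 0b10111101 = 0b00101010; E(K, 0b00101010) = 0b00111111.

C[1] = 0b00100100, C[2] = 0b01101101, C[3] = 0b01101011, C[4] = 0b00010111, C[5] = 0b10111101, C[6] = 0b00111111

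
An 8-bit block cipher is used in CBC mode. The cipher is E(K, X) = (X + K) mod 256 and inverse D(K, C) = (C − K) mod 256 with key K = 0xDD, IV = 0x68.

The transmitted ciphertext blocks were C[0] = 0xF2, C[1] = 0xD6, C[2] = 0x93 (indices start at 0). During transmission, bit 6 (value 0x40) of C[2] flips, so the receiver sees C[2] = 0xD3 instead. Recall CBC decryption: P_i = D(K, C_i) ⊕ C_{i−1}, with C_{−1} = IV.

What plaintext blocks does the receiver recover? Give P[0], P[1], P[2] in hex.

Only C[2] changed, to 0xD3. In CBC, a change in C_i garbles P_i and flips the same bit in P_{i+1}. Decrypting the received ciphertext:
P[0]: D(K, 0xF2) = 0x15; 0x15 ⊕ 0x68 = 0x7D.
P[1]: D(K, 0xD6) = 0xF9; 0xF9 ⊕ 0xF2 = 0x0B.
P[2]: D(K, 0xD3) = 0xF6; 0xF6 ⊕ 0xD6 = 0x20.
Blocks that differ from the original plaintext: P[2].

P[0] = 0x7D, P[1] = 0x0B, P[2] = 0x20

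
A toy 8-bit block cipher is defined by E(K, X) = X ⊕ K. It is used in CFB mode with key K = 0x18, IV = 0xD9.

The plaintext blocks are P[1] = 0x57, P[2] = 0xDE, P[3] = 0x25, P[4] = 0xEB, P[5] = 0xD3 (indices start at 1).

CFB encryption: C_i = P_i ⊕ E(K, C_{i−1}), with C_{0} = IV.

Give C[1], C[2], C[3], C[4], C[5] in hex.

C[1] = 0x96, C[2] = 0x50, C[3] = 0x6D, C[4] = 0x9E, C[5] = 0x55

C[1]: E(K, 0xD9) = 0xC1; 0x57 ⊕ 0xC1 = 0x96.
C[2]: E(K, 0x96) = 0x8E; 0xDE ⊕ 0x8E = 0x50.
C[3]: E(K, 0x50) = 0x48; 0x25 ⊕ 0x48 = 0x6D.
C[4]: E(K, 0x6D) = 0x75; 0xEB ⊕ 0x75 = 0x9E.
C[5]: E(K, 0x9E) = 0x86; 0xD3 ⊕ 0x86 = 0x55.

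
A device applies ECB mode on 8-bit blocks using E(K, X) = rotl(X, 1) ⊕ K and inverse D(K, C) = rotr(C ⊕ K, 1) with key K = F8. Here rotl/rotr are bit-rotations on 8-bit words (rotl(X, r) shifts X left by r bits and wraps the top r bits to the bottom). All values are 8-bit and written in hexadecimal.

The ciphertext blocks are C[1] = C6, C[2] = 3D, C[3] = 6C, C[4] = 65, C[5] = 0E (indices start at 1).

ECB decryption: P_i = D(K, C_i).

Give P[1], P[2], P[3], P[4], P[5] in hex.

P[1]: D(K, C6) = 1F.
P[2]: D(K, 3D) = E2.
P[3]: D(K, 6C) = 4A.
P[4]: D(K, 65) = CE.
P[5]: D(K, 0E) = 7B.

P[1] = 1F, P[2] = E2, P[3] = 4A, P[4] = CE, P[5] = 7B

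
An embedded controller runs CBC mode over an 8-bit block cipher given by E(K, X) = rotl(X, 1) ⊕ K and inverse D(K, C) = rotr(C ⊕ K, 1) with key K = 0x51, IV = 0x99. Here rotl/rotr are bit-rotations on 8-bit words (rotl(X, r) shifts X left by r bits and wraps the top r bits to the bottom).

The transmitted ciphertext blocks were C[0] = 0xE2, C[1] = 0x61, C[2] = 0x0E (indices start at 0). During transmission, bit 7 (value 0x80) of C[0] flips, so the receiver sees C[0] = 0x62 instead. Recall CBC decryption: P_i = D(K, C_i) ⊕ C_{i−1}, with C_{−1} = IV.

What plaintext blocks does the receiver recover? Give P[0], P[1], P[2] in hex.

Only C[0] changed, to 0x62. In CBC, a change in C_i garbles P_i and flips the same bit in P_{i+1}. Decrypting the received ciphertext:
P[0]: D(K, 0x62) = 0x99; 0x99 ⊕ 0x99 = 0x00.
P[1]: D(K, 0x61) = 0x18; 0x18 ⊕ 0x62 = 0x7A.
P[2]: D(K, 0x0E) = 0xAF; 0xAF ⊕ 0x61 = 0xCE.
Blocks that differ from the original plaintext: P[0], P[1].

P[0] = 0x00, P[1] = 0x7A, P[2] = 0xCE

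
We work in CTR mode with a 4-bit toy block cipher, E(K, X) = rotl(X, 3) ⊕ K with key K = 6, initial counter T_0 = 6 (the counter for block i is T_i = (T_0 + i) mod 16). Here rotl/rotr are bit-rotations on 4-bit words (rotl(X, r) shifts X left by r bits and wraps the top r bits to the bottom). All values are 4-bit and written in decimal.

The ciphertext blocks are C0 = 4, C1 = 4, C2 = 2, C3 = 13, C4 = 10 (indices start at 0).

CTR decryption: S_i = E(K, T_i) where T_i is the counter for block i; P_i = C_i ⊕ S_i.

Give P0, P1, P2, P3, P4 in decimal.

P0: T = 6, S = E(K, T) = 5; 4 ⊕ 5 = 1.
P1: T = 7, S = E(K, T) = 13; 4 ⊕ 13 = 9.
P2: T = 8, S = E(K, T) = 2; 2 ⊕ 2 = 0.
P3: T = 9, S = E(K, T) = 10; 13 ⊕ 10 = 7.
P4: T = 10, S = E(K, T) = 3; 10 ⊕ 3 = 9.

P0 = 1, P1 = 9, P2 = 0, P3 = 7, P4 = 9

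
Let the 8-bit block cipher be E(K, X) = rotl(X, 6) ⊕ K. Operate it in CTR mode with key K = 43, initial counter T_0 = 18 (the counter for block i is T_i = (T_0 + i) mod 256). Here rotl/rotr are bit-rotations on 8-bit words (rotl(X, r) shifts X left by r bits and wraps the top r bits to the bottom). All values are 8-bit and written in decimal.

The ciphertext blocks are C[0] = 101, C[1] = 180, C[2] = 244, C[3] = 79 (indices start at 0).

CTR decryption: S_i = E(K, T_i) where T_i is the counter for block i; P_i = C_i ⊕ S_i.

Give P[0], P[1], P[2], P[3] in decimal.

P[0]: T = 18, S = E(K, T) = 175; 101 ⊕ 175 = 202.
P[1]: T = 19, S = E(K, T) = 239; 180 ⊕ 239 = 91.
P[2]: T = 20, S = E(K, T) = 46; 244 ⊕ 46 = 218.
P[3]: T = 21, S = E(K, T) = 110; 79 ⊕ 110 = 33.

P[0] = 202, P[1] = 91, P[2] = 218, P[3] = 33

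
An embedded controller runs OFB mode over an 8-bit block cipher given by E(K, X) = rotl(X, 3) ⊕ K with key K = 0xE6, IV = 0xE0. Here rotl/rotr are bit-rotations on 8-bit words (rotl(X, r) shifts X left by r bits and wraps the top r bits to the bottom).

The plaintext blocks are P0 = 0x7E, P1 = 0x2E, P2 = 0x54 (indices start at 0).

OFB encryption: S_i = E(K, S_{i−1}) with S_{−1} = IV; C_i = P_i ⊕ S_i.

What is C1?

C0: S = E(K, 0xE0) = 0xE1; 0x7E ⊕ 0xE1 = 0x9F.
C1: S = E(K, 0xE1) = 0xE9; 0x2E ⊕ 0xE9 = 0xC7.

C1 = 0xC7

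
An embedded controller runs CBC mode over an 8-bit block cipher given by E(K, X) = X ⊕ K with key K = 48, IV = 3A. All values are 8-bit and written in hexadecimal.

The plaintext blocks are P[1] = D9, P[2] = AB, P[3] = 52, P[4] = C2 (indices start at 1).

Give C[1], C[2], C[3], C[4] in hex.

C[1] = AB, C[2] = 48, C[3] = 52, C[4] = D8

CBC encryption: C_i = E(K, P_i ⊕ C_{i−1}), with C_{0} = IV.
C[1]: P[1] ⊕ 3A = E3; E(K, E3) = AB.
C[2]: P[2] ⊕ AB = 00; E(K, 00) = 48.
C[3]: P[3] ⊕ 48 = 1A; E(K, 1A) = 52.
C[4]: P[4] ⊕ 52 = 90; E(K, 90) = D8.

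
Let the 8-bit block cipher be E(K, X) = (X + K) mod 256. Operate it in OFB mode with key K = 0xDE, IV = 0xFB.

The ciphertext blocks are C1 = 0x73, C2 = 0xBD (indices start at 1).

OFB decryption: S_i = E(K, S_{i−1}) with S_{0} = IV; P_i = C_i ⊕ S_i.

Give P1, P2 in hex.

P1: S = E(K, 0xFB) = 0xD9; 0x73 ⊕ 0xD9 = 0xAA.
P2: S = E(K, 0xD9) = 0xB7; 0xBD ⊕ 0xB7 = 0x0A.

P1 = 0xAA, P2 = 0x0A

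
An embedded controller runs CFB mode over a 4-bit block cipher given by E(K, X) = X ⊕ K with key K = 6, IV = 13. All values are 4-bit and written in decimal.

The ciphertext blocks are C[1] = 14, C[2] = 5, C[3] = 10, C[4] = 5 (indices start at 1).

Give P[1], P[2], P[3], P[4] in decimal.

P[1] = 5, P[2] = 13, P[3] = 9, P[4] = 9

CFB decryption: P_i = C_i ⊕ E(K, C_{i−1}), with C_{0} = IV.
P[1]: E(K, 13) = 11; 14 ⊕ 11 = 5.
P[2]: E(K, 14) = 8; 5 ⊕ 8 = 13.
P[3]: E(K, 5) = 3; 10 ⊕ 3 = 9.
P[4]: E(K, 10) = 12; 5 ⊕ 12 = 9.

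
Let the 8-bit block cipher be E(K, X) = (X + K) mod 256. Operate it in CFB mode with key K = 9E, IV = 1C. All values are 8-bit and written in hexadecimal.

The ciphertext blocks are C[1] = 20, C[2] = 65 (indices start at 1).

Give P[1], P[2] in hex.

CFB decryption: P_i = C_i ⊕ E(K, C_{i−1}), with C_{0} = IV.
P[1]: E(K, 1C) = BA; 20 ⊕ BA = 9A.
P[2]: E(K, 20) = BE; 65 ⊕ BE = DB.

P[1] = 9A, P[2] = DB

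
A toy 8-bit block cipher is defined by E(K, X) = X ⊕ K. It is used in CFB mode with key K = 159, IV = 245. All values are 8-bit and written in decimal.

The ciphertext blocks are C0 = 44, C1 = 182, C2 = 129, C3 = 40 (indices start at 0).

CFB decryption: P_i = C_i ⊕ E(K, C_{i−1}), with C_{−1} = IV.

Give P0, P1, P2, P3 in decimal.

P0: E(K, 245) = 106; 44 ⊕ 106 = 70.
P1: E(K, 44) = 179; 182 ⊕ 179 = 5.
P2: E(K, 182) = 41; 129 ⊕ 41 = 168.
P3: E(K, 129) = 30; 40 ⊕ 30 = 54.

P0 = 70, P1 = 5, P2 = 168, P3 = 54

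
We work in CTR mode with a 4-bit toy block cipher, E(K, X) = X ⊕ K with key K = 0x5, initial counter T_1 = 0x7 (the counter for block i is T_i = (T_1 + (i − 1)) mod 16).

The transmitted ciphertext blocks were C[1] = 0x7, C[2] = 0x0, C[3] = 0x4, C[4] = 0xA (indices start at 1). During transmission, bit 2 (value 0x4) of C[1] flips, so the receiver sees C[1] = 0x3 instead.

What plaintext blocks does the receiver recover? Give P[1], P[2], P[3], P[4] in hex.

CTR decryption: S_i = E(K, T_i) where T_i is the counter for block i; P_i = C_i ⊕ S_i.
Only C[1] changed, to 0x3. In CTR, a change in C_i flips the same bit in P_i only; the keystream is unaffected. Decrypting the received ciphertext:
P[1]: T = 0x7, S = E(K, T) = 0x2; 0x3 ⊕ 0x2 = 0x1.
P[2]: T = 0x8, S = E(K, T) = 0xD; 0x0 ⊕ 0xD = 0xD.
P[3]: T = 0x9, S = E(K, T) = 0xC; 0x4 ⊕ 0xC = 0x8.
P[4]: T = 0xA, S = E(K, T) = 0xF; 0xA ⊕ 0xF = 0x5.
Blocks that differ from the original plaintext: P[1].

P[1] = 0x1, P[2] = 0xD, P[3] = 0x8, P[4] = 0x5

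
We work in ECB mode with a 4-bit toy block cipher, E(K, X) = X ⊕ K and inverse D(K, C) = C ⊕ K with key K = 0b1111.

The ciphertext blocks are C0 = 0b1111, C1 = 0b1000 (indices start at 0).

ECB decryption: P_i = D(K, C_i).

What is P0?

P0: D(K, 0b1111) = 0b0000.

P0 = 0b0000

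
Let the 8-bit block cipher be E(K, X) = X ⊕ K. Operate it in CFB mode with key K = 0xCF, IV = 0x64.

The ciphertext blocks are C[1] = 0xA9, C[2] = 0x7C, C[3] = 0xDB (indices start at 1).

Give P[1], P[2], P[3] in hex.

CFB decryption: P_i = C_i ⊕ E(K, C_{i−1}), with C_{0} = IV.
P[1]: E(K, 0x64) = 0xAB; 0xA9 ⊕ 0xAB = 0x02.
P[2]: E(K, 0xA9) = 0x66; 0x7C ⊕ 0x66 = 0x1A.
P[3]: E(K, 0x7C) = 0xB3; 0xDB ⊕ 0xB3 = 0x68.

P[1] = 0x02, P[2] = 0x1A, P[3] = 0x68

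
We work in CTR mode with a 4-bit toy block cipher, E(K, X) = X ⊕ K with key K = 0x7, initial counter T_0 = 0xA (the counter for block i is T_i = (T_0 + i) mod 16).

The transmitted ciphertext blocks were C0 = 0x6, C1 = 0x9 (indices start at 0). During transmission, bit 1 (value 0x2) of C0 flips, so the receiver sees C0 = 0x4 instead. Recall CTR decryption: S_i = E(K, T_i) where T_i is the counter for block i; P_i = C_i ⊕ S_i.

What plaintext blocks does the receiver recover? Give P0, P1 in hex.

Only C0 changed, to 0x4. In CTR, a change in C_i flips the same bit in P_i only; the keystream is unaffected. Decrypting the received ciphertext:
P0: T = 0xA, S = E(K, T) = 0xD; 0x4 ⊕ 0xD = 0x9.
P1: T = 0xB, S = E(K, T) = 0xC; 0x9 ⊕ 0xC = 0x5.
Blocks that differ from the original plaintext: P0.

P0 = 0x9, P1 = 0x5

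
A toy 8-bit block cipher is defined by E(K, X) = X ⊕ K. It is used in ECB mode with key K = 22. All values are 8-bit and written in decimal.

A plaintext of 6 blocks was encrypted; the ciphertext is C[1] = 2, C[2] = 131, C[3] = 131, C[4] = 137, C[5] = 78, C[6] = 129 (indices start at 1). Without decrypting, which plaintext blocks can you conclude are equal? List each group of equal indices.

P[2] = P[3]

ECB encrypts each block independently with the same key, so equal ciphertext blocks imply equal plaintext blocks.
C[2] = C[3] = 131, so P[2] = P[3].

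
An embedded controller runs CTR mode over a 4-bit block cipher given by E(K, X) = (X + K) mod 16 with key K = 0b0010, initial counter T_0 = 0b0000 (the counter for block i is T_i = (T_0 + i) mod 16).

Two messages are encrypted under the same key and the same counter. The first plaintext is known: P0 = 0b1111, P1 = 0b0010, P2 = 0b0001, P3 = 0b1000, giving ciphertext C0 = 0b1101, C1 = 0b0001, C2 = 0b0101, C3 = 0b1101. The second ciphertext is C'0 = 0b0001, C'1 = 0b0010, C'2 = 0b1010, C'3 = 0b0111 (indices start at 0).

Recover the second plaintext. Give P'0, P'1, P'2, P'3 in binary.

In CTR with a reused counter, both messages share the same keystream S_i, so C_i ⊕ C'_i = P_i ⊕ P'_i and thus P'_i = P_i ⊕ C_i ⊕ C'_i.
P'0: 0b1111 ⊕ 0b1101 ⊕ 0b0001 = 0b0011.
P'1: 0b0010 ⊕ 0b0001 ⊕ 0b0010 = 0b0001.
P'2: 0b0001 ⊕ 0b0101 ⊕ 0b1010 = 0b1110.
P'3: 0b1000 ⊕ 0b1101 ⊕ 0b0111 = 0b0010.

P'0 = 0b0011, P'1 = 0b0001, P'2 = 0b1110, P'3 = 0b0010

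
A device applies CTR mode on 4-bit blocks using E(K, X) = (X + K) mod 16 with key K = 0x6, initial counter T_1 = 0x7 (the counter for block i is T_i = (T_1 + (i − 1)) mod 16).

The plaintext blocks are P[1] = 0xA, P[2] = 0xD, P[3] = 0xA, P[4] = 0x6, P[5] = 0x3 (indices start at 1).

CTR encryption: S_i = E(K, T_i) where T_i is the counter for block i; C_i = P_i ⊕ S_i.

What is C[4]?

C[1]: T = 0x7, S = E(K, T) = 0xD; 0xA ⊕ 0xD = 0x7.
C[2]: T = 0x8, S = E(K, T) = 0xE; 0xD ⊕ 0xE = 0x3.
C[3]: T = 0x9, S = E(K, T) = 0xF; 0xA ⊕ 0xF = 0x5.
C[4]: T = 0xA, S = E(K, T) = 0x0; 0x6 ⊕ 0x0 = 0x6.

C[4] = 0x6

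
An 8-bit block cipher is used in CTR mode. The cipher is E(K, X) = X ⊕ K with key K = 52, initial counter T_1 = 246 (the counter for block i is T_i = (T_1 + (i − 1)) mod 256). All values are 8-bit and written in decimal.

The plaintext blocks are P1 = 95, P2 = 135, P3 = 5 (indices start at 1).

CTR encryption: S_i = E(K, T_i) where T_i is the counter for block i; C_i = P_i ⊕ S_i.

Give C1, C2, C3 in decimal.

C1: T = 246, S = E(K, T) = 194; 95 ⊕ 194 = 157.
C2: T = 247, S = E(K, T) = 195; 135 ⊕ 195 = 68.
C3: T = 248, S = E(K, T) = 204; 5 ⊕ 204 = 201.

C1 = 157, C2 = 68, C3 = 201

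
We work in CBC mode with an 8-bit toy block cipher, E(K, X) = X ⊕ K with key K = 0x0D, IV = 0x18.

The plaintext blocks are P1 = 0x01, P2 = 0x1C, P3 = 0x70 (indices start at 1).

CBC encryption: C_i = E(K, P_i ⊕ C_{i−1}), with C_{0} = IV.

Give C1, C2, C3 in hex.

C1 = 0x14, C2 = 0x05, C3 = 0x78

C1: P1 ⊕ 0x18 = 0x19; E(K, 0x19) = 0x14.
C2: P2 ⊕ 0x14 = 0x08; E(K, 0x08) = 0x05.
C3: P3 ⊕ 0x05 = 0x75; E(K, 0x75) = 0x78.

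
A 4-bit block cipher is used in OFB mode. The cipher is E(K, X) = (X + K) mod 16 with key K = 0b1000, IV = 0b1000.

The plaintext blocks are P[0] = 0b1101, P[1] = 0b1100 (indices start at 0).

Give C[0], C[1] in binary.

C[0] = 0b1101, C[1] = 0b0100

OFB encryption: S_i = E(K, S_{i−1}) with S_{−1} = IV; C_i = P_i ⊕ S_i.
C[0]: S = E(K, 0b1000) = 0b0000; 0b1101 ⊕ 0b0000 = 0b1101.
C[1]: S = E(K, 0b0000) = 0b1000; 0b1100 ⊕ 0b1000 = 0b0100.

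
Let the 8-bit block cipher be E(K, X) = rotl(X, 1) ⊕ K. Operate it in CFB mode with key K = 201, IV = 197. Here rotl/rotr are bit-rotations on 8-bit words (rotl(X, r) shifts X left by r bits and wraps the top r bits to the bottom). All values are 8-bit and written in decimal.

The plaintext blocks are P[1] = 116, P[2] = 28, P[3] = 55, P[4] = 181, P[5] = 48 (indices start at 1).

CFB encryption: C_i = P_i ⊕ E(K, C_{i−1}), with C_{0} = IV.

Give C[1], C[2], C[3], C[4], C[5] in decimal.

C[1]: E(K, 197) = 66; 116 ⊕ 66 = 54.
C[2]: E(K, 54) = 165; 28 ⊕ 165 = 185.
C[3]: E(K, 185) = 186; 55 ⊕ 186 = 141.
C[4]: E(K, 141) = 210; 181 ⊕ 210 = 103.
C[5]: E(K, 103) = 7; 48 ⊕ 7 = 55.

C[1] = 54, C[2] = 185, C[3] = 141, C[4] = 103, C[5] = 55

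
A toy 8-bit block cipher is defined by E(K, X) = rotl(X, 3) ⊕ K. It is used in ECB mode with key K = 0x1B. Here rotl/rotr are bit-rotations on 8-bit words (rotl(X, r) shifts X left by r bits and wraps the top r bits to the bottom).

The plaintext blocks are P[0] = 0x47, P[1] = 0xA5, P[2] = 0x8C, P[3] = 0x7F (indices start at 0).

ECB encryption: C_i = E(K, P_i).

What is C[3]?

C[3]: E(K, 0x7F) = 0xE0.

C[3] = 0xE0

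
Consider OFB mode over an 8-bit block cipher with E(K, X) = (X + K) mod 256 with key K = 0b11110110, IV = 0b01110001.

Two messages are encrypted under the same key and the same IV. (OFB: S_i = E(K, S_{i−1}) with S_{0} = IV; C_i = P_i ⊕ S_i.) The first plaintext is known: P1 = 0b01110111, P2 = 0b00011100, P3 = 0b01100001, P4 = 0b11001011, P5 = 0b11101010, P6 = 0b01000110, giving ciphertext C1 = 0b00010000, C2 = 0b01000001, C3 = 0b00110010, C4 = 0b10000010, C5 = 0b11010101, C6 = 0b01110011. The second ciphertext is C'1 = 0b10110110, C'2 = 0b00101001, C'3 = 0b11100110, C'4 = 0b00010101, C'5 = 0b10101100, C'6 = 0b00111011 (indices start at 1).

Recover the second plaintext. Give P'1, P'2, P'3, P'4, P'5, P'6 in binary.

In OFB with a reused IV, both messages share the same keystream S_i, so C_i ⊕ C'_i = P_i ⊕ P'_i and thus P'_i = P_i ⊕ C_i ⊕ C'_i.
P'1: 0b01110111 ⊕ 0b00010000 ⊕ 0b10110110 = 0b11010001.
P'2: 0b00011100 ⊕ 0b01000001 ⊕ 0b00101001 = 0b01110100.
P'3: 0b01100001 ⊕ 0b00110010 ⊕ 0b11100110 = 0b10110101.
P'4: 0b11001011 ⊕ 0b10000010 ⊕ 0b00010101 = 0b01011100.
P'5: 0b11101010 ⊕ 0b11010101 ⊕ 0b10101100 = 0b10010011.
P'6: 0b01000110 ⊕ 0b01110011 ⊕ 0b00111011 = 0b00001110.

P'1 = 0b11010001, P'2 = 0b01110100, P'3 = 0b10110101, P'4 = 0b01011100, P'5 = 0b10010011, P'6 = 0b00001110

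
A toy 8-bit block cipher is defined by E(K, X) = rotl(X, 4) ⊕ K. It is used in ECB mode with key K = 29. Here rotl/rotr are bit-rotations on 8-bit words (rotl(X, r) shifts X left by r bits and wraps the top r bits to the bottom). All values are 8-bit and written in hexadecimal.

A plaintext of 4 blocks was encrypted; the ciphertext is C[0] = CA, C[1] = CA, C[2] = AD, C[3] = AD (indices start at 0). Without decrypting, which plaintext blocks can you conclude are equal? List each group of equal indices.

ECB encrypts each block independently with the same key, so equal ciphertext blocks imply equal plaintext blocks.
C[0] = C[1] = CA, so P[0] = P[1].
C[2] = C[3] = AD, so P[2] = P[3].

P[0] = P[1]; P[2] = P[3]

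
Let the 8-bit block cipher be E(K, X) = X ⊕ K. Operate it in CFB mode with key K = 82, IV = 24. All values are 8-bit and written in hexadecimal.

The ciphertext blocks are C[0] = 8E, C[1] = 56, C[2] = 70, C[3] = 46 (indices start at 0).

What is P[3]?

P[3] = B4

CFB decryption: P_i = C_i ⊕ E(K, C_{i−1}), with C_{−1} = IV.
P[3]: E(K, 70) = F2; 46 ⊕ F2 = B4.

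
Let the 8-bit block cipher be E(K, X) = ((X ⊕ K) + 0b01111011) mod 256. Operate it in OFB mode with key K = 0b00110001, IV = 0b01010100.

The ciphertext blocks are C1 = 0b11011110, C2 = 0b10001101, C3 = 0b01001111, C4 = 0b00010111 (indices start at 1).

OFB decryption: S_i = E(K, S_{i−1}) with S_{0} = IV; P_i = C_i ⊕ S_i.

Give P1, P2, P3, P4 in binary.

P1 = 0b00111110, P2 = 0b11000001, P3 = 0b10110111, P4 = 0b01010011

P1: S = E(K, 0b01010100) = 0b11100000; 0b11011110 ⊕ 0b11100000 = 0b00111110.
P2: S = E(K, 0b11100000) = 0b01001100; 0b10001101 ⊕ 0b01001100 = 0b11000001.
P3: S = E(K, 0b01001100) = 0b11111000; 0b01001111 ⊕ 0b11111000 = 0b10110111.
P4: S = E(K, 0b11111000) = 0b01000100; 0b00010111 ⊕ 0b01000100 = 0b01010011.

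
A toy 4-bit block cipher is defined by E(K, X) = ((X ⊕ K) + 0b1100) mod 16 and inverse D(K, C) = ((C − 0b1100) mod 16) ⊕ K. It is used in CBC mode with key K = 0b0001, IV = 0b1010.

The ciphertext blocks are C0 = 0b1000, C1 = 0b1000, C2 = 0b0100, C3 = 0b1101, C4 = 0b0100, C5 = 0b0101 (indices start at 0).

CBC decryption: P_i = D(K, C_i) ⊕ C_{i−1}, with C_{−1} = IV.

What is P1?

P1 = 0b0101

P1: D(K, 0b1000) = 0b1101; 0b1101 ⊕ 0b1000 = 0b0101.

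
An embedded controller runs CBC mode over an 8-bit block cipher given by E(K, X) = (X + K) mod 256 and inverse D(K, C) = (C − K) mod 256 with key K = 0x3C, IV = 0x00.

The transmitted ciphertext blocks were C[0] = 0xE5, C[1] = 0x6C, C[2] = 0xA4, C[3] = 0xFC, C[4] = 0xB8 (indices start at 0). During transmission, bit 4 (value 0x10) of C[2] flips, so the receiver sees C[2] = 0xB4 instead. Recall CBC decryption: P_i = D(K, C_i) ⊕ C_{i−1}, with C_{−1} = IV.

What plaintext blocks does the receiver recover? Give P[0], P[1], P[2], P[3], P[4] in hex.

P[0] = 0xA9, P[1] = 0xD5, P[2] = 0x14, P[3] = 0x74, P[4] = 0x80

Only C[2] changed, to 0xB4. In CBC, a change in C_i garbles P_i and flips the same bit in P_{i+1}. Decrypting the received ciphertext:
P[0]: D(K, 0xE5) = 0xA9; 0xA9 ⊕ 0x00 = 0xA9.
P[1]: D(K, 0x6C) = 0x30; 0x30 ⊕ 0xE5 = 0xD5.
P[2]: D(K, 0xB4) = 0x78; 0x78 ⊕ 0x6C = 0x14.
P[3]: D(K, 0xFC) = 0xC0; 0xC0 ⊕ 0xB4 = 0x74.
P[4]: D(K, 0xB8) = 0x7C; 0x7C ⊕ 0xFC = 0x80.
Blocks that differ from the original plaintext: P[2], P[3].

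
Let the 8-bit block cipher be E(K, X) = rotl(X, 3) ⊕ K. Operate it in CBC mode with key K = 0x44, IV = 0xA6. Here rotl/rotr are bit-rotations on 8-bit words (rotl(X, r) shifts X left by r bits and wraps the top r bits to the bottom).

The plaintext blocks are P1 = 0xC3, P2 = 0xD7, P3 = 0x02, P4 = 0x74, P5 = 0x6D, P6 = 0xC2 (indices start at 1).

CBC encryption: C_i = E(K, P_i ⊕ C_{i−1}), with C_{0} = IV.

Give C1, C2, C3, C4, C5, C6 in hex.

C1 = 0x6F, C2 = 0x81, C3 = 0x58, C4 = 0x25, C5 = 0x06, C6 = 0x62

C1: P1 ⊕ 0xA6 = 0x65; E(K, 0x65) = 0x6F.
C2: P2 ⊕ 0x6F = 0xB8; E(K, 0xB8) = 0x81.
C3: P3 ⊕ 0x81 = 0x83; E(K, 0x83) = 0x58.
C4: P4 ⊕ 0x58 = 0x2C; E(K, 0x2C) = 0x25.
C5: P5 ⊕ 0x25 = 0x48; E(K, 0x48) = 0x06.
C6: P6 ⊕ 0x06 = 0xC4; E(K, 0xC4) = 0x62.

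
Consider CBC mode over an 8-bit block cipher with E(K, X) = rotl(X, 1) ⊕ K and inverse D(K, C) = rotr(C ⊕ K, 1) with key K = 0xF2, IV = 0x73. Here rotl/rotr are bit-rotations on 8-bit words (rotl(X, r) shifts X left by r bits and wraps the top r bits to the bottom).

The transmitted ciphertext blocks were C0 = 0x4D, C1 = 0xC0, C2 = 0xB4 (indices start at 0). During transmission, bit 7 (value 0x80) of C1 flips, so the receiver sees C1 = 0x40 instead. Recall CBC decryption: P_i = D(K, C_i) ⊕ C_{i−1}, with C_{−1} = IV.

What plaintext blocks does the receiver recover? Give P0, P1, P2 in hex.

Only C1 changed, to 0x40. In CBC, a change in C_i garbles P_i and flips the same bit in P_{i+1}. Decrypting the received ciphertext:
P0: D(K, 0x4D) = 0xDF; 0xDF ⊕ 0x73 = 0xAC.
P1: D(K, 0x40) = 0x59; 0x59 ⊕ 0x4D = 0x14.
P2: D(K, 0xB4) = 0x23; 0x23 ⊕ 0x40 = 0x63.
Blocks that differ from the original plaintext: P1, P2.

P0 = 0xAC, P1 = 0x14, P2 = 0x63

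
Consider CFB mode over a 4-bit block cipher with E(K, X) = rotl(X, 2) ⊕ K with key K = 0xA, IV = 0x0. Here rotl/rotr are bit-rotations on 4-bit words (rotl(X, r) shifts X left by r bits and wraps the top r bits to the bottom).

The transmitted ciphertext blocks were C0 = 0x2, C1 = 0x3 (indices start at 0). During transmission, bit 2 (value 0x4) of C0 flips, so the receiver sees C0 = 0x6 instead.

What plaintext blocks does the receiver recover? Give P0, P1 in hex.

CFB decryption: P_i = C_i ⊕ E(K, C_{i−1}), with C_{−1} = IV.
Only C0 changed, to 0x6. In CFB, a change in C_i flips the same bit in P_i and garbles P_{i+1}. Decrypting the received ciphertext:
P0: E(K, 0x0) = 0xA; 0x6 ⊕ 0xA = 0xC.
P1: E(K, 0x6) = 0x3; 0x3 ⊕ 0x3 = 0x0.
Blocks that differ from the original plaintext: P0, P1.

P0 = 0xC, P1 = 0x0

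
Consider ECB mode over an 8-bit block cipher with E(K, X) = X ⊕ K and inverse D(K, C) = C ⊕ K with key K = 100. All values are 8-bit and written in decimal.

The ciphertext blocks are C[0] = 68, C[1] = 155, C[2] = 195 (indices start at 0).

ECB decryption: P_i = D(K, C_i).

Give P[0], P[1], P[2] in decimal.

P[0] = 32, P[1] = 255, P[2] = 167

P[0]: D(K, 68) = 32.
P[1]: D(K, 155) = 255.
P[2]: D(K, 195) = 167.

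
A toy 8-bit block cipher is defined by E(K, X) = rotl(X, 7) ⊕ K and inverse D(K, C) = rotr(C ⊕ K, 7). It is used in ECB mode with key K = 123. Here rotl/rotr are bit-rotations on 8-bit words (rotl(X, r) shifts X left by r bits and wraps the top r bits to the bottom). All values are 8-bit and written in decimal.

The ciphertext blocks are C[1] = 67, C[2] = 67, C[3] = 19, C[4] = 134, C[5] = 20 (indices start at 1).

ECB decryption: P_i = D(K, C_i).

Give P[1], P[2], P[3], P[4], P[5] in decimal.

P[1]: D(K, 67) = 112.
P[2]: D(K, 67) = 112.
P[3]: D(K, 19) = 208.
P[4]: D(K, 134) = 251.
P[5]: D(K, 20) = 222.

P[1] = 112, P[2] = 112, P[3] = 208, P[4] = 251, P[5] = 222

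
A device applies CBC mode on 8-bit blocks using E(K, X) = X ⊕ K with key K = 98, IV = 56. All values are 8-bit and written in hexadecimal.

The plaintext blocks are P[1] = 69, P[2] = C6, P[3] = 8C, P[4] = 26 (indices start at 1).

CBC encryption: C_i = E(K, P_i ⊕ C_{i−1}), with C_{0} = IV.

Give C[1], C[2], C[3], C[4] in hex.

C[1] = A7, C[2] = F9, C[3] = ED, C[4] = 53

C[1]: P[1] ⊕ 56 = 3F; E(K, 3F) = A7.
C[2]: P[2] ⊕ A7 = 61; E(K, 61) = F9.
C[3]: P[3] ⊕ F9 = 75; E(K, 75) = ED.
C[4]: P[4] ⊕ ED = CB; E(K, CB) = 53.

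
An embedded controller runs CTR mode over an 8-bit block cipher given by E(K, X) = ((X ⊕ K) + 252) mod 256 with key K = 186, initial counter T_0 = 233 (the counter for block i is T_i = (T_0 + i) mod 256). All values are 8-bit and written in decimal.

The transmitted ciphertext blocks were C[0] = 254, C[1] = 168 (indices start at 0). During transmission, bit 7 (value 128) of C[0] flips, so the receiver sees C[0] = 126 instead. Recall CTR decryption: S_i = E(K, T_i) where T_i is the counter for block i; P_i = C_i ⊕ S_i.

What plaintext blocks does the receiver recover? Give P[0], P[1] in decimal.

P[0] = 49, P[1] = 228

Only C[0] changed, to 126. In CTR, a change in C_i flips the same bit in P_i only; the keystream is unaffected. Decrypting the received ciphertext:
P[0]: T = 233, S = E(K, T) = 79; 126 ⊕ 79 = 49.
P[1]: T = 234, S = E(K, T) = 76; 168 ⊕ 76 = 228.
Blocks that differ from the original plaintext: P[0].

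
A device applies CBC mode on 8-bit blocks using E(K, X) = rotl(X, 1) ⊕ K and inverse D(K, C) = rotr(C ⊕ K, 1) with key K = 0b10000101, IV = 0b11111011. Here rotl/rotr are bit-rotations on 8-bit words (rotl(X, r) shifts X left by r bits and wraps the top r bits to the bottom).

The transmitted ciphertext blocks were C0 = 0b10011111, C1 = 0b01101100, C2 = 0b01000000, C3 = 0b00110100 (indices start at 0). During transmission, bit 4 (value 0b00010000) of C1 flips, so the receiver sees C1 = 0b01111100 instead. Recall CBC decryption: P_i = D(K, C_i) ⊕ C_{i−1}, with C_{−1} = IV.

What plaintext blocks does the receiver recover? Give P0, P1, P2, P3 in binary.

Only C1 changed, to 0b01111100. In CBC, a change in C_i garbles P_i and flips the same bit in P_{i+1}. Decrypting the received ciphertext:
P0: D(K, 0b10011111) = 0b00001101; 0b00001101 ⊕ 0b11111011 = 0b11110110.
P1: D(K, 0b01111100) = 0b11111100; 0b11111100 ⊕ 0b10011111 = 0b01100011.
P2: D(K, 0b01000000) = 0b11100010; 0b11100010 ⊕ 0b01111100 = 0b10011110.
P3: D(K, 0b00110100) = 0b11011000; 0b11011000 ⊕ 0b01000000 = 0b10011000.
Blocks that differ from the original plaintext: P1, P2.

P0 = 0b11110110, P1 = 0b01100011, P2 = 0b10011110, P3 = 0b10011000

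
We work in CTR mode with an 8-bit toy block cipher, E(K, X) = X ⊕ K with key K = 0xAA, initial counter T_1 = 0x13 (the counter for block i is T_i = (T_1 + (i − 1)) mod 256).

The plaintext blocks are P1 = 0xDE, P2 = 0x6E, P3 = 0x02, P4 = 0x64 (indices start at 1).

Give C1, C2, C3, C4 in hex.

CTR encryption: S_i = E(K, T_i) where T_i is the counter for block i; C_i = P_i ⊕ S_i.
C1: T = 0x13, S = E(K, T) = 0xB9; 0xDE ⊕ 0xB9 = 0x67.
C2: T = 0x14, S = E(K, T) = 0xBE; 0x6E ⊕ 0xBE = 0xD0.
C3: T = 0x15, S = E(K, T) = 0xBF; 0x02 ⊕ 0xBF = 0xBD.
C4: T = 0x16, S = E(K, T) = 0xBC; 0x64 ⊕ 0xBC = 0xD8.

C1 = 0x67, C2 = 0xD0, C3 = 0xBD, C4 = 0xD8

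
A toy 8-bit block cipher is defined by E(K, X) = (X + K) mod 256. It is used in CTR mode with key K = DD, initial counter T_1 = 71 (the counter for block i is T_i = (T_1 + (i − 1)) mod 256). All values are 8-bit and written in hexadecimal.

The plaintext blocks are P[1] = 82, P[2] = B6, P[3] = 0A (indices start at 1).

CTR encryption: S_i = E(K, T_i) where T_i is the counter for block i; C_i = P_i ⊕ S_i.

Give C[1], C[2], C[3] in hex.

C[1]: T = 71, S = E(K, T) = 4E; 82 ⊕ 4E = CC.
C[2]: T = 72, S = E(K, T) = 4F; B6 ⊕ 4F = F9.
C[3]: T = 73, S = E(K, T) = 50; 0A ⊕ 50 = 5A.

C[1] = CC, C[2] = F9, C[3] = 5A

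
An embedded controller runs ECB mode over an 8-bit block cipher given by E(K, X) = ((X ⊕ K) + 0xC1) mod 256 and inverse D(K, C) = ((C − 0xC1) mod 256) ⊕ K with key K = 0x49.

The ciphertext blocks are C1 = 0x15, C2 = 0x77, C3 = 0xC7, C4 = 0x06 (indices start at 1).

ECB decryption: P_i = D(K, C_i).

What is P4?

P4: D(K, 0x06) = 0x0C.

P4 = 0x0C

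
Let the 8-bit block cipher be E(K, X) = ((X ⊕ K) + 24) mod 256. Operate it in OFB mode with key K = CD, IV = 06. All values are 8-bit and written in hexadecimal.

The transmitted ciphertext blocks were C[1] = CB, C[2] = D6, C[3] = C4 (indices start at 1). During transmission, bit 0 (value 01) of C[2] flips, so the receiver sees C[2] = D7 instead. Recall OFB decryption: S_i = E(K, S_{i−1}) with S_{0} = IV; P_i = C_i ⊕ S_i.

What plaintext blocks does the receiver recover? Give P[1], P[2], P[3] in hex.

Only C[2] changed, to D7. In OFB, a change in C_i flips the same bit in P_i only; the keystream is unaffected. Decrypting the received ciphertext:
P[1]: S = E(K, 06) = EF; CB ⊕ EF = 24.
P[2]: S = E(K, EF) = 46; D7 ⊕ 46 = 91.
P[3]: S = E(K, 46) = AF; C4 ⊕ AF = 6B.
Blocks that differ from the original plaintext: P[2].

P[1] = 24, P[2] = 91, P[3] = 6B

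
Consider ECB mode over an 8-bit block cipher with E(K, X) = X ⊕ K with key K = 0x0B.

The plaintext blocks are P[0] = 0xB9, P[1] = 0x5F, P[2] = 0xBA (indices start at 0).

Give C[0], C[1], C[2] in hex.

ECB encryption: C_i = E(K, P_i).
C[0]: E(K, 0xB9) = 0xB2.
C[1]: E(K, 0x5F) = 0x54.
C[2]: E(K, 0xBA) = 0xB1.

C[0] = 0xB2, C[1] = 0x54, C[2] = 0xB1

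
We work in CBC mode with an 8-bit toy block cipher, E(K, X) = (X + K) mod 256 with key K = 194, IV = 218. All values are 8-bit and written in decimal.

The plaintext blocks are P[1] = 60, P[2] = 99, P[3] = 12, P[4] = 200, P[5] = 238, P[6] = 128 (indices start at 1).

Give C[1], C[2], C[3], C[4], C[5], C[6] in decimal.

C[1] = 168, C[2] = 141, C[3] = 67, C[4] = 77, C[5] = 101, C[6] = 167

CBC encryption: C_i = E(K, P_i ⊕ C_{i−1}), with C_{0} = IV.
C[1]: P[1] ⊕ 218 = 230; E(K, 230) = 168.
C[2]: P[2] ⊕ 168 = 203; E(K, 203) = 141.
C[3]: P[3] ⊕ 141 = 129; E(K, 129) = 67.
C[4]: P[4] ⊕ 67 = 139; E(K, 139) = 77.
C[5]: P[5] ⊕ 77 = 163; E(K, 163) = 101.
C[6]: P[6] ⊕ 101 = 229; E(K, 229) = 167.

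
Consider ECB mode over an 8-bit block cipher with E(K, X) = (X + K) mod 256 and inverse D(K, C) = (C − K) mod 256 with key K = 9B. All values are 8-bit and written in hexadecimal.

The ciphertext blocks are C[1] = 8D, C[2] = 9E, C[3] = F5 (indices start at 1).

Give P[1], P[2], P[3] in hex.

P[1] = F2, P[2] = 03, P[3] = 5A

ECB decryption: P_i = D(K, C_i).
P[1]: D(K, 8D) = F2.
P[2]: D(K, 9E) = 03.
P[3]: D(K, F5) = 5A.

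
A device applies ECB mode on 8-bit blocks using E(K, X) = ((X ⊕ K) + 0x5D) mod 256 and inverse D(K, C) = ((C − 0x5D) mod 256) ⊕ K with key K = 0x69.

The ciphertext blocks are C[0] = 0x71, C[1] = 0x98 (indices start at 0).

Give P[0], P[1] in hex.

P[0] = 0x7D, P[1] = 0x52

ECB decryption: P_i = D(K, C_i).
P[0]: D(K, 0x71) = 0x7D.
P[1]: D(K, 0x98) = 0x52.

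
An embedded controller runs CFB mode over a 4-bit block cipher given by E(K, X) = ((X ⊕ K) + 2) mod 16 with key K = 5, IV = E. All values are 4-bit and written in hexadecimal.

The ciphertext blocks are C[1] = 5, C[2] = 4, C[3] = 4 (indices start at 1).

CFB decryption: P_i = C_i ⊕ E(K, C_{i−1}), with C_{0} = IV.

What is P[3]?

P[3]: E(K, 4) = 3; 4 ⊕ 3 = 7.

P[3] = 7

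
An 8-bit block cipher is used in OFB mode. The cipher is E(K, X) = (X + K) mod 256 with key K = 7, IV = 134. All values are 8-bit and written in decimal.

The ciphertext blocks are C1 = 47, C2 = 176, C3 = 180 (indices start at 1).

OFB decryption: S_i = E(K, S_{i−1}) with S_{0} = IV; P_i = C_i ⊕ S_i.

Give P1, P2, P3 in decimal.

P1: S = E(K, 134) = 141; 47 ⊕ 141 = 162.
P2: S = E(K, 141) = 148; 176 ⊕ 148 = 36.
P3: S = E(K, 148) = 155; 180 ⊕ 155 = 47.

P1 = 162, P2 = 36, P3 = 47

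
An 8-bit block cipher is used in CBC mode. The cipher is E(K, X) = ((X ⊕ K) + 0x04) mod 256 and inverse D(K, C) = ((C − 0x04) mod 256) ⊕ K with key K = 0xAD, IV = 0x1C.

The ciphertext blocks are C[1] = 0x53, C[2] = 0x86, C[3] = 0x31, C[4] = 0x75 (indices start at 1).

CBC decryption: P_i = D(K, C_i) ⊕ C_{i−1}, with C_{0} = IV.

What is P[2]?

P[2] = 0x7C

P[2]: D(K, 0x86) = 0x2F; 0x2F ⊕ 0x53 = 0x7C.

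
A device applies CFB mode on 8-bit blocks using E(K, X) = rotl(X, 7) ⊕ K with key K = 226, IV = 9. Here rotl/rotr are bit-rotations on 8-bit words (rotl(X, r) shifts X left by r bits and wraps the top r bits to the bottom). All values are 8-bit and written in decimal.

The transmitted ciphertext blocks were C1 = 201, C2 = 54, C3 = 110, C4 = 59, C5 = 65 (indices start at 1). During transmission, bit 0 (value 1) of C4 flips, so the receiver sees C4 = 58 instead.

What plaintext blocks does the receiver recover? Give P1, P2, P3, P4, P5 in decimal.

P1 = 175, P2 = 48, P3 = 151, P4 = 239, P5 = 190

CFB decryption: P_i = C_i ⊕ E(K, C_{i−1}), with C_{0} = IV.
Only C4 changed, to 58. In CFB, a change in C_i flips the same bit in P_i and garbles P_{i+1}. Decrypting the received ciphertext:
P1: E(K, 9) = 102; 201 ⊕ 102 = 175.
P2: E(K, 201) = 6; 54 ⊕ 6 = 48.
P3: E(K, 54) = 249; 110 ⊕ 249 = 151.
P4: E(K, 110) = 213; 58 ⊕ 213 = 239.
P5: E(K, 58) = 255; 65 ⊕ 255 = 190.
Blocks that differ from the original plaintext: P4, P5.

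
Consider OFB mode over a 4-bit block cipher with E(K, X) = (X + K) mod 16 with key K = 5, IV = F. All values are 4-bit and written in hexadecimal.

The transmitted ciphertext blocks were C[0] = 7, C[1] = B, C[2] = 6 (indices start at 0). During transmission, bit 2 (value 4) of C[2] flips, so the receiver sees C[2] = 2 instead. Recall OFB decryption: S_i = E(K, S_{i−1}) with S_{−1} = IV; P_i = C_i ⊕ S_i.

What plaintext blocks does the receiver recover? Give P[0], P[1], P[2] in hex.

P[0] = 3, P[1] = 2, P[2] = C

Only C[2] changed, to 2. In OFB, a change in C_i flips the same bit in P_i only; the keystream is unaffected. Decrypting the received ciphertext:
P[0]: S = E(K, F) = 4; 7 ⊕ 4 = 3.
P[1]: S = E(K, 4) = 9; B ⊕ 9 = 2.
P[2]: S = E(K, 9) = E; 2 ⊕ E = C.
Blocks that differ from the original plaintext: P[2].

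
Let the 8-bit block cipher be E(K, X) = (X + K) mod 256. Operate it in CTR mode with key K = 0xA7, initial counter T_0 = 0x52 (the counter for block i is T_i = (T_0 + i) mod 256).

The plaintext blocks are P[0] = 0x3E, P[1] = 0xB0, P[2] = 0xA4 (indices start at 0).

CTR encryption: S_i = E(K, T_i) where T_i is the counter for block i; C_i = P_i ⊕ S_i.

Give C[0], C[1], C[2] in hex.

C[0] = 0xC7, C[1] = 0x4A, C[2] = 0x5F

C[0]: T = 0x52, S = E(K, T) = 0xF9; 0x3E ⊕ 0xF9 = 0xC7.
C[1]: T = 0x53, S = E(K, T) = 0xFA; 0xB0 ⊕ 0xFA = 0x4A.
C[2]: T = 0x54, S = E(K, T) = 0xFB; 0xA4 ⊕ 0xFB = 0x5F.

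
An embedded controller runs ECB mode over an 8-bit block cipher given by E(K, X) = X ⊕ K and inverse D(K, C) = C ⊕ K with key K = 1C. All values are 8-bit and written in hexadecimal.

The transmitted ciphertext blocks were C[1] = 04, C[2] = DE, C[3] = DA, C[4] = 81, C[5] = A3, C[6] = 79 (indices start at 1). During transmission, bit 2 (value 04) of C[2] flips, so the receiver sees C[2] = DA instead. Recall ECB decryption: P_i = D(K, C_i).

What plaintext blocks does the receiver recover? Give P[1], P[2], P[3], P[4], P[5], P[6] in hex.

Only C[2] changed, to DA. In ECB, a change in C_i affects only P_i. Decrypting the received ciphertext:
P[1]: D(K, 04) = 18.
P[2]: D(K, DA) = C6.
P[3]: D(K, DA) = C6.
P[4]: D(K, 81) = 9D.
P[5]: D(K, A3) = BF.
P[6]: D(K, 79) = 65.
Blocks that differ from the original plaintext: P[2].

P[1] = 18, P[2] = C6, P[3] = C6, P[4] = 9D, P[5] = BF, P[6] = 65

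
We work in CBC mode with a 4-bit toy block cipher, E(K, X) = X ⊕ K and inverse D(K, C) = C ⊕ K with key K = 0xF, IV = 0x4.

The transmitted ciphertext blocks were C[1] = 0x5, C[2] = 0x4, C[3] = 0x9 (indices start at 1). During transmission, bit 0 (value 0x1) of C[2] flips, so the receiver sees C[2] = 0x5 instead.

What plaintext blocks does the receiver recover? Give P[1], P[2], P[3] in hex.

CBC decryption: P_i = D(K, C_i) ⊕ C_{i−1}, with C_{0} = IV.
Only C[2] changed, to 0x5. In CBC, a change in C_i garbles P_i and flips the same bit in P_{i+1}. Decrypting the received ciphertext:
P[1]: D(K, 0x5) = 0xA; 0xA ⊕ 0x4 = 0xE.
P[2]: D(K, 0x5) = 0xA; 0xA ⊕ 0x5 = 0xF.
P[3]: D(K, 0x9) = 0x6; 0x6 ⊕ 0x5 = 0x3.
Blocks that differ from the original plaintext: P[2], P[3].

P[1] = 0xE, P[2] = 0xF, P[3] = 0x3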